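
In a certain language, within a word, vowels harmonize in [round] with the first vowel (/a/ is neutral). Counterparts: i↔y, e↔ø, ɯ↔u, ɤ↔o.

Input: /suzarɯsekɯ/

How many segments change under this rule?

/ɯ/ harmonizes with /u/ ([+round]) → [u]
/e/ harmonizes with /u/ ([+round]) → [ø]
/ɯ/ harmonizes with /u/ ([+round]) → [u]
3 segments change.

3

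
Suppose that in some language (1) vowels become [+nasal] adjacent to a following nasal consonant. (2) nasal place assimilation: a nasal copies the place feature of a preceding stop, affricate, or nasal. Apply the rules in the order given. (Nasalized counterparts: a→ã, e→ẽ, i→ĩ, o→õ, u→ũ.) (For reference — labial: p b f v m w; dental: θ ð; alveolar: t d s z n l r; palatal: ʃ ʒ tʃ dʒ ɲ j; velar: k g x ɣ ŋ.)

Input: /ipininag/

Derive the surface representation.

Rule 1: /i/ before nasal /n/ → [ĩ]
Rule 1: /i/ before nasal /n/ → [ĩ]
After rule 1: ipĩnĩnag
Rule 2: no segment meets the rule's conditions; no change.

[ipĩnĩnag]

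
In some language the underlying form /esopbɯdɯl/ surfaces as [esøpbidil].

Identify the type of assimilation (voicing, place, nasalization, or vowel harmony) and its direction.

/o/→[ø] /ɯ/→[i] /ɯ/→[i].
Vowels agree with the first vowel, so the harmony is progressive.

vowel harmony, progressive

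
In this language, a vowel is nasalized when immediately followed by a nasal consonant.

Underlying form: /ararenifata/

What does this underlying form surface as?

[ararẽnifata]

/e/ before nasal /n/ → [ẽ]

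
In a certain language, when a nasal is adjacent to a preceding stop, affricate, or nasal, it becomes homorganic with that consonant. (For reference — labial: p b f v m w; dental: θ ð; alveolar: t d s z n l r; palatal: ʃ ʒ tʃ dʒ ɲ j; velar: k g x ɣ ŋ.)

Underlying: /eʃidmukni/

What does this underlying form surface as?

[eʃidnukŋi]

/m/ after /d/ (alveolar) → [n]
/n/ after /k/ (velar) → [ŋ]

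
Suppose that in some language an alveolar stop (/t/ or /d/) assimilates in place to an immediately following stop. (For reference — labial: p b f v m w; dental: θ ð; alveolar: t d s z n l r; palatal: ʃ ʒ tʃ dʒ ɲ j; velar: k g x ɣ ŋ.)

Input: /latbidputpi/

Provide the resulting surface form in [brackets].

/t/ before /b/ (labial) → [p]
/d/ before /p/ (labial) → [b]
/t/ before /p/ (labial) → [p]

[lapbibpuppi]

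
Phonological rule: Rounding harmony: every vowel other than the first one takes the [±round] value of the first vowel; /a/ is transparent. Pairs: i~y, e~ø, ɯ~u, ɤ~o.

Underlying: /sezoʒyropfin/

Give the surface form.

[sezɤʒirɤpfin]

/o/ harmonizes with /e/ ([-round]) → [ɤ]
/y/ harmonizes with /e/ ([-round]) → [i]
/o/ harmonizes with /e/ ([-round]) → [ɤ]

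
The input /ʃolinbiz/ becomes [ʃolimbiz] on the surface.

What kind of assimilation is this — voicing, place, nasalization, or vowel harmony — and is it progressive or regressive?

place assimilation, regressive

/n/→[m].
Each target copies a feature from the following segment, so the direction is regressive.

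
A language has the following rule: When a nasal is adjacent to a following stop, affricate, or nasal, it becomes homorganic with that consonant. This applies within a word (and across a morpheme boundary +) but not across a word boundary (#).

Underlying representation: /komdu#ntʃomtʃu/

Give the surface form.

/m/ before /d/ (alveolar) → [n]
/n/ before /tʃ/ (palatal) → [ɲ]
/m/ before /tʃ/ (palatal) → [ɲ]

[kondu#ɲtʃoɲtʃu]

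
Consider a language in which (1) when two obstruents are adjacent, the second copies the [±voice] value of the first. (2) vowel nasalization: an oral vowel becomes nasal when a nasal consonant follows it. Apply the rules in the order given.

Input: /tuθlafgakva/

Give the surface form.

Rule 1: /g/ after /f/ (voiceless) → [k]
Rule 1: /v/ after /k/ (voiceless) → [f]
After rule 1: tuθlafkakfa
Rule 2: no segment meets the rule's conditions; no change.

[tuθlafkakfa]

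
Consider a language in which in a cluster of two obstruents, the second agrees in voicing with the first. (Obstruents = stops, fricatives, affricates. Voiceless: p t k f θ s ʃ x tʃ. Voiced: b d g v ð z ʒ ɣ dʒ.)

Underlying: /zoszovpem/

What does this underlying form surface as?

/z/ after /s/ (voiceless) → [s]
/p/ after /v/ (voiced) → [b]

[zossovbem]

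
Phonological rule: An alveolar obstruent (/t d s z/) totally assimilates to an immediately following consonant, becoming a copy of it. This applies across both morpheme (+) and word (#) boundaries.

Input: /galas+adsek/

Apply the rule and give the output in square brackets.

[galas+assek]

/d/ before /s/ → [s] (total assimilation)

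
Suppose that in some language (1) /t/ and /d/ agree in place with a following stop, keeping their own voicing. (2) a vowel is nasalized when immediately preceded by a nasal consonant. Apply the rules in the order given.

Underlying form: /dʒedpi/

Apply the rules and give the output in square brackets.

Rule 1: /d/ before /p/ (labial) → [b]
After rule 1: dʒebpi
Rule 2: no segment meets the rule's conditions; no change.

[dʒebpi]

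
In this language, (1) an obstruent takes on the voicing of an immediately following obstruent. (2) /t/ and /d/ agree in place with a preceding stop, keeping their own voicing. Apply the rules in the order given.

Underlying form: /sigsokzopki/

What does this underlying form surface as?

[siksogzopki]

Rule 1: /g/ before /s/ (voiceless) → [k]
Rule 1: /k/ before /z/ (voiced) → [g]
After rule 1: siksogzopki
Rule 2: no segment meets the rule's conditions; no change.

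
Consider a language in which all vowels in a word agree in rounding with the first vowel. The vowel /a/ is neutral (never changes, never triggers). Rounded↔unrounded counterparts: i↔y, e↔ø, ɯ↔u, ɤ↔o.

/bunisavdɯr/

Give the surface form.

/i/ harmonizes with /u/ ([+round]) → [y]
/ɯ/ harmonizes with /u/ ([+round]) → [u]

[bunysavdur]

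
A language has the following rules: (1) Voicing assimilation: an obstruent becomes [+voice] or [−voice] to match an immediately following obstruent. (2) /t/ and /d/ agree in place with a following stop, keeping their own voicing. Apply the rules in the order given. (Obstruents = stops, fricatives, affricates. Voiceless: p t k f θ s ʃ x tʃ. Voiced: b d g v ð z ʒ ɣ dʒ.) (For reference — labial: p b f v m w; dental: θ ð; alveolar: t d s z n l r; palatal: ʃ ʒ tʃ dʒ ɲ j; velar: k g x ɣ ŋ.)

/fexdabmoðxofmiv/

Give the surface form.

[feɣdabmoθxofmiv]

Rule 1: /x/ before /d/ (voiced) → [ɣ]
Rule 1: /ð/ before /x/ (voiceless) → [θ]
After rule 1: feɣdabmoθxofmiv
Rule 2: no segment meets the rule's conditions; no change.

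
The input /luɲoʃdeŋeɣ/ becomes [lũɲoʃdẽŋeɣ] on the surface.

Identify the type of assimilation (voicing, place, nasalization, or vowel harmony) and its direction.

/u/→[ũ] /e/→[ẽ].
Each target copies a feature from the following segment, so the direction is regressive.

nasalization, regressive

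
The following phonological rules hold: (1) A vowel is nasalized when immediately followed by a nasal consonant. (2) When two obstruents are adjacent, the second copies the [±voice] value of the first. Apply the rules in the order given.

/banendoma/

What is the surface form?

[bãnẽndõma]

Rule 1: /a/ before nasal /n/ → [ã]
Rule 1: /e/ before nasal /n/ → [ẽ]
Rule 1: /o/ before nasal /m/ → [õ]
After rule 1: bãnẽndõma
Rule 2: no segment meets the rule's conditions; no change.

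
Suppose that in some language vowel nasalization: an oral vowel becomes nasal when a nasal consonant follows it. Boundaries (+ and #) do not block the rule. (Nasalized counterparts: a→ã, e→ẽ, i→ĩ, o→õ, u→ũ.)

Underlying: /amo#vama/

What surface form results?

[ãmo#vãma]

/a/ before nasal /m/ → [ã]
/a/ before nasal /m/ → [ã]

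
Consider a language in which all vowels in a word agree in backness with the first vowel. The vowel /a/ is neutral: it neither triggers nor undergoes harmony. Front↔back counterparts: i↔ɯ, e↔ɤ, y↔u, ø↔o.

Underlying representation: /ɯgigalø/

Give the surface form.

/i/ harmonizes with /ɯ/ ([+back]) → [ɯ]
/ø/ harmonizes with /ɯ/ ([+back]) → [o]

[ɯgɯgalo]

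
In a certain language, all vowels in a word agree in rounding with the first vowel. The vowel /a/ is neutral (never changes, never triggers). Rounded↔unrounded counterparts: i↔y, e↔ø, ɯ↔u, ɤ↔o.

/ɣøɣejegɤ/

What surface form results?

/e/ harmonizes with /ø/ ([+round]) → [ø]
/e/ harmonizes with /ø/ ([+round]) → [ø]
/ɤ/ harmonizes with /ø/ ([+round]) → [o]

[ɣøɣøjøgo]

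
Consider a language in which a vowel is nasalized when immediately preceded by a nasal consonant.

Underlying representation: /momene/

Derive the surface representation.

/o/ after nasal /m/ → [õ]
/e/ after nasal /m/ → [ẽ]
/e/ after nasal /n/ → [ẽ]

[mõmẽnẽ]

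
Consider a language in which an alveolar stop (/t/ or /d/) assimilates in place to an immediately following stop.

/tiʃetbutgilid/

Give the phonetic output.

[tiʃepbukgilid]

/t/ before /b/ (labial) → [p]
/t/ before /g/ (velar) → [k]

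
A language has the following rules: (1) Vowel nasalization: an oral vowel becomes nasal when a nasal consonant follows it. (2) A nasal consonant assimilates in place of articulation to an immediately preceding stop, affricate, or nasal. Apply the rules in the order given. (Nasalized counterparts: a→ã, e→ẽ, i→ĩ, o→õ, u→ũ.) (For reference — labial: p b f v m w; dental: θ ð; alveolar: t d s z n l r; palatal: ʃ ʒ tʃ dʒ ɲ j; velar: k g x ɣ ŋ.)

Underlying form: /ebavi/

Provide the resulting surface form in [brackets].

[ebavi]

Rule 1: no segment meets the rule's conditions; no change.
After rule 1: ebavi
Rule 2: no segment meets the rule's conditions; no change.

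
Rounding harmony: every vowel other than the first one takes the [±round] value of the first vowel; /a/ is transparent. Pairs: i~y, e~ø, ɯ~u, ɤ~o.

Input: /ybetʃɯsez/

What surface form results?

/e/ harmonizes with /y/ ([+round]) → [ø]
/ɯ/ harmonizes with /y/ ([+round]) → [u]
/e/ harmonizes with /y/ ([+round]) → [ø]

[ybøtʃusøz]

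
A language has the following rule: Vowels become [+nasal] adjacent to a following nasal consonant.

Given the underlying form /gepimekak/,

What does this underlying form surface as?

/i/ before nasal /m/ → [ĩ]

[gepĩmekak]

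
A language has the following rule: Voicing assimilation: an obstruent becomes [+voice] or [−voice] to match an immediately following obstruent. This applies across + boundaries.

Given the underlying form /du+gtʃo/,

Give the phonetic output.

[du+ktʃo]

/g/ before /tʃ/ (voiceless) → [k]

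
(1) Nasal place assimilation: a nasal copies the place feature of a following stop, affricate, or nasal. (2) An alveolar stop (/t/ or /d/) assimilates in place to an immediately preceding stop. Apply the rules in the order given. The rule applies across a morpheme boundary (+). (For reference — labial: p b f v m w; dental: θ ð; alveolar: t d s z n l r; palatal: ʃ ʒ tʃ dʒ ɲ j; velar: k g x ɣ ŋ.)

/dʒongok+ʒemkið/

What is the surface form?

Rule 1: /n/ before /g/ (velar) → [ŋ]
Rule 1: /m/ before /k/ (velar) → [ŋ]
After rule 1: dʒoŋgok+ʒeŋkið
Rule 2: no segment meets the rule's conditions; no change.

[dʒoŋgok+ʒeŋkið]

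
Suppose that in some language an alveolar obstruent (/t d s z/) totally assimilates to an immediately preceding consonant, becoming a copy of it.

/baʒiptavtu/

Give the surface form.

[baʒippavvu]

/t/ after /p/ → [p] (total assimilation)
/t/ after /v/ → [v] (total assimilation)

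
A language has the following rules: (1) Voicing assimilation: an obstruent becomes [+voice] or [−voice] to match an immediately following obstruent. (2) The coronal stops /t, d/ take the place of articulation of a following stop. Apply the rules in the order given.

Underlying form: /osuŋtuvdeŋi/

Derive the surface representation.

[osuŋtuvdeŋi]

Rule 1: no segment meets the rule's conditions; no change.
After rule 1: osuŋtuvdeŋi
Rule 2: no segment meets the rule's conditions; no change.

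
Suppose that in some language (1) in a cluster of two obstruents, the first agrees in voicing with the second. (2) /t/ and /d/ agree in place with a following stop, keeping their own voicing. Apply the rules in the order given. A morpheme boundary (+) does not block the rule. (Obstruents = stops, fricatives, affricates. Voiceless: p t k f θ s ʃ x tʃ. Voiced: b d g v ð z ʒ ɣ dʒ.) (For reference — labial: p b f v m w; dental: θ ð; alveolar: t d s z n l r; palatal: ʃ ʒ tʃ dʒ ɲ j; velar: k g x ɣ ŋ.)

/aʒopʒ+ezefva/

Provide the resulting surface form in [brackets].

[aʒobʒ+ezevva]

Rule 1: /p/ before /ʒ/ (voiced) → [b]
Rule 1: /f/ before /v/ (voiced) → [v]
After rule 1: aʒobʒ+ezevva
Rule 2: no segment meets the rule's conditions; no change.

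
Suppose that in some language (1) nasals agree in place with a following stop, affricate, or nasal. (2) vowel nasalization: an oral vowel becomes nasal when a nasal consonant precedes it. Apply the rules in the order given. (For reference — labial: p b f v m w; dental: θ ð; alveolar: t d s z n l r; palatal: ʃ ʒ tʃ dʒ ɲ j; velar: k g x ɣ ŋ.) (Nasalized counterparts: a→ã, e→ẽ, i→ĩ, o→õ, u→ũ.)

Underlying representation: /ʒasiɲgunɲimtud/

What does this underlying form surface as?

[ʒasiŋguɲɲĩntud]

Rule 1: /ɲ/ before /g/ (velar) → [ŋ]
Rule 1: /n/ before /ɲ/ (palatal) → [ɲ]
Rule 1: /m/ before /t/ (alveolar) → [n]
After rule 1: ʒasiŋguɲɲintud
Rule 2: /i/ after nasal /ɲ/ → [ĩ]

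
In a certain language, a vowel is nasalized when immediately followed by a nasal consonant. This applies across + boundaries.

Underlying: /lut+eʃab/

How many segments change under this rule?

0

No segment meets the rule's conditions.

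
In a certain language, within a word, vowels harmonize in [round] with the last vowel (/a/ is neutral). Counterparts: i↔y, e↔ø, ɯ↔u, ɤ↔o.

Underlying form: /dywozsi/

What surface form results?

[diwɤzsi]

/y/ harmonizes with /i/ ([-round]) → [i]
/o/ harmonizes with /i/ ([-round]) → [ɤ]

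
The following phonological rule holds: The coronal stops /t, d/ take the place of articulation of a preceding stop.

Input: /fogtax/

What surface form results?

/t/ after /g/ (velar) → [k]

[fogkax]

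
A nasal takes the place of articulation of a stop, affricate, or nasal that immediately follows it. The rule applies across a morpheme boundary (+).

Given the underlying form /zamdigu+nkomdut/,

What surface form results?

[zandigu+ŋkondut]

/m/ before /d/ (alveolar) → [n]
/n/ before /k/ (velar) → [ŋ]
/m/ before /d/ (alveolar) → [n]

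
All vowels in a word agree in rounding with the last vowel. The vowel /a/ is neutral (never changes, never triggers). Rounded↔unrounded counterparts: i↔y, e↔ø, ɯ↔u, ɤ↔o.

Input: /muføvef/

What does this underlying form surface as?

/u/ harmonizes with /e/ ([-round]) → [ɯ]
/ø/ harmonizes with /e/ ([-round]) → [e]

[mɯfevef]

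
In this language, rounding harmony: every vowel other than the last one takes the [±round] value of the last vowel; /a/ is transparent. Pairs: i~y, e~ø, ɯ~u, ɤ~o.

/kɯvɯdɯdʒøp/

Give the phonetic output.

[kuvududʒøp]

/ɯ/ harmonizes with /ø/ ([+round]) → [u]
/ɯ/ harmonizes with /ø/ ([+round]) → [u]
/ɯ/ harmonizes with /ø/ ([+round]) → [u]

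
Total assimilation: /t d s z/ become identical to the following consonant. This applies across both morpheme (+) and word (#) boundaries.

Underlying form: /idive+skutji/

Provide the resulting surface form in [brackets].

/s/ before /k/ → [k] (total assimilation)
/t/ before /j/ → [j] (total assimilation)

[idive+kkujji]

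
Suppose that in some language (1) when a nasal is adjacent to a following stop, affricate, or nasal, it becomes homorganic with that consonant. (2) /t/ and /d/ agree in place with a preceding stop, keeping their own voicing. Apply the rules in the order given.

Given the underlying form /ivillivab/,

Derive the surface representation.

[ivillivab]

Rule 1: no segment meets the rule's conditions; no change.
After rule 1: ivillivab
Rule 2: no segment meets the rule's conditions; no change.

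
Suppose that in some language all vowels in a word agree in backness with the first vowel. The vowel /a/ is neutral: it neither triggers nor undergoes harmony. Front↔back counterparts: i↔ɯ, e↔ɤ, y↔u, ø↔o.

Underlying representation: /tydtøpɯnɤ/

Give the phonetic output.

[tydtøpine]

/ɯ/ harmonizes with /y/ ([-back]) → [i]
/ɤ/ harmonizes with /y/ ([-back]) → [e]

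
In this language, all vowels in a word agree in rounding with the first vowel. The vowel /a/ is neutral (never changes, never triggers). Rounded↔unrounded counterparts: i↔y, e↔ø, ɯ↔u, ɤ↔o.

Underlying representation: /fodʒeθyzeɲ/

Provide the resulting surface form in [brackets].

/e/ harmonizes with /o/ ([+round]) → [ø]
/e/ harmonizes with /o/ ([+round]) → [ø]

[fodʒøθyzøɲ]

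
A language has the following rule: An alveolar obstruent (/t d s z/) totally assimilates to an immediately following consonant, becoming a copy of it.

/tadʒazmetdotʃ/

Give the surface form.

[tadʒammeddotʃ]

/z/ before /m/ → [m] (total assimilation)
/t/ before /d/ → [d] (total assimilation)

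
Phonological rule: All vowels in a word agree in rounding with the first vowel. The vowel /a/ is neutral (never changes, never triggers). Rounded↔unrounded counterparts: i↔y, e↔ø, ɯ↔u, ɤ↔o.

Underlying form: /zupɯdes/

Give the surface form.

[zupudøs]

/ɯ/ harmonizes with /u/ ([+round]) → [u]
/e/ harmonizes with /u/ ([+round]) → [ø]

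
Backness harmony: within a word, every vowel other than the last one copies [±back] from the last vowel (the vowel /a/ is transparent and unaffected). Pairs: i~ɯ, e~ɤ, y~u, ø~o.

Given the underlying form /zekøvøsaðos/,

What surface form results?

/e/ harmonizes with /o/ ([+back]) → [ɤ]
/ø/ harmonizes with /o/ ([+back]) → [o]
/ø/ harmonizes with /o/ ([+back]) → [o]

[zɤkovosaðos]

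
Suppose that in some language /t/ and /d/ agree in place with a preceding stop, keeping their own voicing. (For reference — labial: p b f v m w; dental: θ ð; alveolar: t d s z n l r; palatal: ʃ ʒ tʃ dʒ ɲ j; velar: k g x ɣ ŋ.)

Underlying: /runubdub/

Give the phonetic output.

/d/ after /b/ (labial) → [b]

[runubbub]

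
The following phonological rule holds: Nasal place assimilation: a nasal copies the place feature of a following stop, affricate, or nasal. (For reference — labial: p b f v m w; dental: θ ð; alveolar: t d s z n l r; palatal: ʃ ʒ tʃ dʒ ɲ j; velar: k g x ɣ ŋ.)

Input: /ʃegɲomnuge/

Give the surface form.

/m/ before /n/ (alveolar) → [n]

[ʃegɲonnuge]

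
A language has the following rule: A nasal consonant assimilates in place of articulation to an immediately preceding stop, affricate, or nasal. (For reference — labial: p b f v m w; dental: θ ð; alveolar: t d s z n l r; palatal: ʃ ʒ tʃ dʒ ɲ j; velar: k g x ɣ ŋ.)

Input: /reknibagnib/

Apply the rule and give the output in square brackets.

/n/ after /k/ (velar) → [ŋ]
/n/ after /g/ (velar) → [ŋ]

[rekŋibagŋib]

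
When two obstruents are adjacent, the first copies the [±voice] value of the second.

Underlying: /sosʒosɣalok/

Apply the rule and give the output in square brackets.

/s/ before /ʒ/ (voiced) → [z]
/s/ before /ɣ/ (voiced) → [z]

[sozʒozɣalok]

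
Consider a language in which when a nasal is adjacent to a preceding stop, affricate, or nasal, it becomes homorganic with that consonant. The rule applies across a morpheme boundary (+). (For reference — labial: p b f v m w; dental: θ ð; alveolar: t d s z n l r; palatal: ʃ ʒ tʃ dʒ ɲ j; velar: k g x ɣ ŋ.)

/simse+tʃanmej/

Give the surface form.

/m/ after /n/ (alveolar) → [n]

[simse+tʃannej]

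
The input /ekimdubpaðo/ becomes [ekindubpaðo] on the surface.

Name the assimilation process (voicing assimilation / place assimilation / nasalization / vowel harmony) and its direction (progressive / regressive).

place assimilation, regressive

/m/→[n].
Each target copies a feature from the following segment, so the direction is regressive.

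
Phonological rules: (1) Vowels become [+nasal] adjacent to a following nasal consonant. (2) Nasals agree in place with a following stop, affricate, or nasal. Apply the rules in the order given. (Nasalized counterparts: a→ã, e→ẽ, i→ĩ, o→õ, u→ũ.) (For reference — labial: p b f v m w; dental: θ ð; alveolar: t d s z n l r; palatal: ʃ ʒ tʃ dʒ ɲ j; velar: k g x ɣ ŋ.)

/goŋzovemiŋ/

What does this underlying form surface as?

Rule 1: /o/ before nasal /ŋ/ → [õ]
Rule 1: /e/ before nasal /m/ → [ẽ]
Rule 1: /i/ before nasal /ŋ/ → [ĩ]
After rule 1: gõŋzovẽmĩŋ
Rule 2: no segment meets the rule's conditions; no change.

[gõŋzovẽmĩŋ]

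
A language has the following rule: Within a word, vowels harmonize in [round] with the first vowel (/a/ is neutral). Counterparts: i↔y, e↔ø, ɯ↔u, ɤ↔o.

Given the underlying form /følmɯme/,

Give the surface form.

/ɯ/ harmonizes with /ø/ ([+round]) → [u]
/e/ harmonizes with /ø/ ([+round]) → [ø]

[følmumø]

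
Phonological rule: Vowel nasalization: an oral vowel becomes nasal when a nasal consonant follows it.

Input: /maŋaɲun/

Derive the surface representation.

/a/ before nasal /ŋ/ → [ã]
/a/ before nasal /ɲ/ → [ã]
/u/ before nasal /n/ → [ũ]

[mãŋãɲũn]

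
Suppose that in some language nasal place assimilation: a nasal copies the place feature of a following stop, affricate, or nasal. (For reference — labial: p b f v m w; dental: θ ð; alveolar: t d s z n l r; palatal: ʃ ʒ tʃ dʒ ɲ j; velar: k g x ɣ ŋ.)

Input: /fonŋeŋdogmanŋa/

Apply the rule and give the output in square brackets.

[foŋŋendogmaŋŋa]

/n/ before /ŋ/ (velar) → [ŋ]
/ŋ/ before /d/ (alveolar) → [n]
/n/ before /ŋ/ (velar) → [ŋ]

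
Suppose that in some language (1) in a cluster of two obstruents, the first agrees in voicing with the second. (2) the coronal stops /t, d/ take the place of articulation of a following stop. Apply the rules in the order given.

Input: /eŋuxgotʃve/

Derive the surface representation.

[eŋuɣgodʒve]

Rule 1: /x/ before /g/ (voiced) → [ɣ]
Rule 1: /tʃ/ before /v/ (voiced) → [dʒ]
After rule 1: eŋuɣgodʒve
Rule 2: no segment meets the rule's conditions; no change.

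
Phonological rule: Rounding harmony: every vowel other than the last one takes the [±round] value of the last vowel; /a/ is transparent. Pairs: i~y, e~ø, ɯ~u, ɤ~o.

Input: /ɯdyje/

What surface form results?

/y/ harmonizes with /e/ ([-round]) → [i]

[ɯdije]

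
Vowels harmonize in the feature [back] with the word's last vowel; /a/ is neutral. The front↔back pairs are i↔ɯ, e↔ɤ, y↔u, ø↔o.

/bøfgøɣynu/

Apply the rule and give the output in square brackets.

[bofgoɣunu]

/ø/ harmonizes with /u/ ([+back]) → [o]
/ø/ harmonizes with /u/ ([+back]) → [o]
/y/ harmonizes with /u/ ([+back]) → [u]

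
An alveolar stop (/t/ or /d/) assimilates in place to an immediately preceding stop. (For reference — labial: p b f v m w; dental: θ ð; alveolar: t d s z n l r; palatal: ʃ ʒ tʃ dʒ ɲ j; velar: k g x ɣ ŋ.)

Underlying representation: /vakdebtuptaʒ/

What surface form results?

[vakgebpuppaʒ]

/d/ after /k/ (velar) → [g]
/t/ after /b/ (labial) → [p]
/t/ after /p/ (labial) → [p]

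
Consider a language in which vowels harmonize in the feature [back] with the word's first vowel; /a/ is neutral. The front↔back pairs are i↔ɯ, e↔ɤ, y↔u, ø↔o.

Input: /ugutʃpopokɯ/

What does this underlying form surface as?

[ugutʃpopokɯ]

no segment meets the rule's conditions; no change.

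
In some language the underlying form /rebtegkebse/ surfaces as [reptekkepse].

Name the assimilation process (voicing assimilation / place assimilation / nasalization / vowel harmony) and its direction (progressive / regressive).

/b/→[p] /g/→[k] /b/→[p].
Each target copies a feature from the following segment, so the direction is regressive.

voicing assimilation, regressive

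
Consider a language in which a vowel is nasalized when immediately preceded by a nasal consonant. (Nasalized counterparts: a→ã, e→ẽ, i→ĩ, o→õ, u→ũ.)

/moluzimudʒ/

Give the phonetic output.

/o/ after nasal /m/ → [õ]
/u/ after nasal /m/ → [ũ]

[mõluzimũdʒ]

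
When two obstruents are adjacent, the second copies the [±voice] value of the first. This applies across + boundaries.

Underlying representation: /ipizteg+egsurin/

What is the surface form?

[ipizdeg+egzurin]

/t/ after /z/ (voiced) → [d]
/s/ after /g/ (voiced) → [z]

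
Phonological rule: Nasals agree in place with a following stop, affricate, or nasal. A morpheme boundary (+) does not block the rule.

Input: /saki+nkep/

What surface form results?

/n/ before /k/ (velar) → [ŋ]

[saki+ŋkep]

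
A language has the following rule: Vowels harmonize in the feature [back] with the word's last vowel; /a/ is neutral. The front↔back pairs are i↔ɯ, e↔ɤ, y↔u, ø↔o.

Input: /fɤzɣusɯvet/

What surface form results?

[fezɣysivet]

/ɤ/ harmonizes with /e/ ([-back]) → [e]
/u/ harmonizes with /e/ ([-back]) → [y]
/ɯ/ harmonizes with /e/ ([-back]) → [i]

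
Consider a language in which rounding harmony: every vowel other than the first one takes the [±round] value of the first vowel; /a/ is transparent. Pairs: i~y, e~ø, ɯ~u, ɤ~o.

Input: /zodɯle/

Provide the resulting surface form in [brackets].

/ɯ/ harmonizes with /o/ ([+round]) → [u]
/e/ harmonizes with /o/ ([+round]) → [ø]

[zodulø]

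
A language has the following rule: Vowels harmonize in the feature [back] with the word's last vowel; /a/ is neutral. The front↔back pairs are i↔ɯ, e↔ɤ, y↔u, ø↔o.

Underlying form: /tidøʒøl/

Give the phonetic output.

[tidøʒøl]

no segment meets the rule's conditions; no change.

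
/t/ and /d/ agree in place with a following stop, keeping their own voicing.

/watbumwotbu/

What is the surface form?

[wapbumwopbu]

/t/ before /b/ (labial) → [p]
/t/ before /b/ (labial) → [p]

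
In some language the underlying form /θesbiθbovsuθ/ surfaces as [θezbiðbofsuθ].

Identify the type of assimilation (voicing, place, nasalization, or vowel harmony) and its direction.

/s/→[z] /θ/→[ð] /v/→[f].
Each target copies a feature from the following segment, so the direction is regressive.

voicing assimilation, regressive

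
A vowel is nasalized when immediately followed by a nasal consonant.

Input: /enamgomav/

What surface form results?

/e/ before nasal /n/ → [ẽ]
/a/ before nasal /m/ → [ã]
/o/ before nasal /m/ → [õ]

[ẽnãmgõmav]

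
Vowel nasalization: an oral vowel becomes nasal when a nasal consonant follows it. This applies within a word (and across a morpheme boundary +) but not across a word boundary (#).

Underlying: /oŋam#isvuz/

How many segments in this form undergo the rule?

2

/o/ before nasal /ŋ/ → [õ]
/a/ before nasal /m/ → [ã]
2 segments change.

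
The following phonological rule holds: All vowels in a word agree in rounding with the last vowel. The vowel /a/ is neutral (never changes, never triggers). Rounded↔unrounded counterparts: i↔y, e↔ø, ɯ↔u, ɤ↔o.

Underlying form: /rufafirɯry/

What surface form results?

/i/ harmonizes with /y/ ([+round]) → [y]
/ɯ/ harmonizes with /y/ ([+round]) → [u]

[rufafyrury]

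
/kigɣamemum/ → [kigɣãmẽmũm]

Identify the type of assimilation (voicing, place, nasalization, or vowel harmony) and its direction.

nasalization, regressive

/a/→[ã] /e/→[ẽ] /u/→[ũ].
Each target copies a feature from the following segment, so the direction is regressive.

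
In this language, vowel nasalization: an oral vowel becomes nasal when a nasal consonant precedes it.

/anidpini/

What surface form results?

/i/ after nasal /n/ → [ĩ]
/i/ after nasal /n/ → [ĩ]

[anĩdpinĩ]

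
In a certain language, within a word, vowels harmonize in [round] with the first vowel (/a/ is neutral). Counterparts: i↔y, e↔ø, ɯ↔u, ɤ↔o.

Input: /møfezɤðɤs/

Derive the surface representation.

[møføzoðos]

/e/ harmonizes with /ø/ ([+round]) → [ø]
/ɤ/ harmonizes with /ø/ ([+round]) → [o]
/ɤ/ harmonizes with /ø/ ([+round]) → [o]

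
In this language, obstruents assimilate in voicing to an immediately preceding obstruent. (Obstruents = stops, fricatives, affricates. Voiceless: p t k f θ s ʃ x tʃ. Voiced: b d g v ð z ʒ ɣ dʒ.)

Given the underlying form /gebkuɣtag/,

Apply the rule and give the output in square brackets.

[gebguɣdag]

/k/ after /b/ (voiced) → [g]
/t/ after /ɣ/ (voiced) → [d]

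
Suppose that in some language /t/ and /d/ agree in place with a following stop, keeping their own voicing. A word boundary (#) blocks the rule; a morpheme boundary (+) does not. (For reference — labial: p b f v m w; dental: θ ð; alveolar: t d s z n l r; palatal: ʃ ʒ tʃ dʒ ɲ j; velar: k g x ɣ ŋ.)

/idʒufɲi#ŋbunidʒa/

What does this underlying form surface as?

[idʒufɲi#ŋbunidʒa]

no segment meets the rule's conditions; no change.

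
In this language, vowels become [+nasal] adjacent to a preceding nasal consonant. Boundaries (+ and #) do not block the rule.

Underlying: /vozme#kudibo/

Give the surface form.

[vozmẽ#kudibo]

/e/ after nasal /m/ → [ẽ]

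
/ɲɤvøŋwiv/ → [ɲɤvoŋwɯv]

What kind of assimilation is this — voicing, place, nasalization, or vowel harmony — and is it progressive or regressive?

/ø/→[o] /i/→[ɯ].
Vowels agree with the first vowel, so the harmony is progressive.

vowel harmony, progressive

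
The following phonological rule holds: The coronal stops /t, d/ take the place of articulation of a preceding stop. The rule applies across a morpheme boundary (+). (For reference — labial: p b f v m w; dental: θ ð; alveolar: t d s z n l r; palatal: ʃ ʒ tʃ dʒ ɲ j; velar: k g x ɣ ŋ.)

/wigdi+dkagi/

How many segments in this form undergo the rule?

/d/ after /g/ (velar) → [g]
1 segment changes.

1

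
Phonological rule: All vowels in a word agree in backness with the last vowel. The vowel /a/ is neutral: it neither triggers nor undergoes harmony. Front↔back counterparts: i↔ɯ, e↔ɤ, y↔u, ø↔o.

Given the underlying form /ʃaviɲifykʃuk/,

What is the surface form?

/i/ harmonizes with /u/ ([+back]) → [ɯ]
/i/ harmonizes with /u/ ([+back]) → [ɯ]
/y/ harmonizes with /u/ ([+back]) → [u]

[ʃavɯɲɯfukʃuk]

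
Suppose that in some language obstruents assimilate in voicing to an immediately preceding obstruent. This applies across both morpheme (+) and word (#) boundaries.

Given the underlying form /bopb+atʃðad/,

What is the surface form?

/b/ after /p/ (voiceless) → [p]
/ð/ after /tʃ/ (voiceless) → [θ]

[bopp+atʃθad]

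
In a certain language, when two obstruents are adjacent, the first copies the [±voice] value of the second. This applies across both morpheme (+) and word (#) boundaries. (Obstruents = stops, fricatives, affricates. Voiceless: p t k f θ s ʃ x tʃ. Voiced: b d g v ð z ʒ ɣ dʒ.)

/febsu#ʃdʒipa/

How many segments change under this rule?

/b/ before /s/ (voiceless) → [p]
/ʃ/ before /dʒ/ (voiced) → [ʒ]
2 segments change.

2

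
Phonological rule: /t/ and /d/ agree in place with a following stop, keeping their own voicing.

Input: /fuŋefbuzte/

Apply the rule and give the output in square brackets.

no segment meets the rule's conditions; no change.

[fuŋefbuzte]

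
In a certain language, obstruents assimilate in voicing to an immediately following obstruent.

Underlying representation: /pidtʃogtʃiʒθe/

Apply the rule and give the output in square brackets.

/d/ before /tʃ/ (voiceless) → [t]
/g/ before /tʃ/ (voiceless) → [k]
/ʒ/ before /θ/ (voiceless) → [ʃ]

[pittʃoktʃiʃθe]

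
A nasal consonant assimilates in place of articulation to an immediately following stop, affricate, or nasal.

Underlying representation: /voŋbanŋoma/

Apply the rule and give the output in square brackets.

[vombaŋŋoma]

/ŋ/ before /b/ (labial) → [m]
/n/ before /ŋ/ (velar) → [ŋ]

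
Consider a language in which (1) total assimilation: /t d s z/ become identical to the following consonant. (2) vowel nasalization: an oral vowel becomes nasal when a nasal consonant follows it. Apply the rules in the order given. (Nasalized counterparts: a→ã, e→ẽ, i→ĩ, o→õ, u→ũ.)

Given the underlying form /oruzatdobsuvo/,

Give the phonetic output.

[oruzaddobsuvo]

Rule 1: /t/ before /d/ → [d] (total assimilation)
After rule 1: oruzaddobsuvo
Rule 2: no segment meets the rule's conditions; no change.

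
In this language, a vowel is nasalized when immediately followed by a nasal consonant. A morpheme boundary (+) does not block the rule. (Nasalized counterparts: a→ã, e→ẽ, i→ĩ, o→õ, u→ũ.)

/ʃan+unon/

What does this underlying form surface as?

/a/ before nasal /n/ → [ã]
/u/ before nasal /n/ → [ũ]
/o/ before nasal /n/ → [õ]

[ʃãn+ũnõn]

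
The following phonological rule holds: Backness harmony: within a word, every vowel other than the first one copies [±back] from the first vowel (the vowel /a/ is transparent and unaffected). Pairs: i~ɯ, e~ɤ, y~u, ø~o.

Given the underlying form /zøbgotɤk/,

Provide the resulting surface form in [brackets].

/o/ harmonizes with /ø/ ([-back]) → [ø]
/ɤ/ harmonizes with /ø/ ([-back]) → [e]

[zøbgøtek]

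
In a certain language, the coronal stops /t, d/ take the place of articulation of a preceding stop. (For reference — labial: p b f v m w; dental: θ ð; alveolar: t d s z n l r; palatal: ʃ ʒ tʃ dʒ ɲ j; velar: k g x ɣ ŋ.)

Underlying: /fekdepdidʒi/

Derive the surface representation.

[fekgepbidʒi]

/d/ after /k/ (velar) → [g]
/d/ after /p/ (labial) → [b]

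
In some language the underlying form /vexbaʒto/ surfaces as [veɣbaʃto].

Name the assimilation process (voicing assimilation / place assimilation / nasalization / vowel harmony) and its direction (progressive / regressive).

/x/→[ɣ] /ʒ/→[ʃ].
Each target copies a feature from the following segment, so the direction is regressive.

voicing assimilation, regressive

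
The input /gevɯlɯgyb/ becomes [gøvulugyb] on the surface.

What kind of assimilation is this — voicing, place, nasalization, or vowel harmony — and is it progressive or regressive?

vowel harmony, regressive

/e/→[ø] /ɯ/→[u] /ɯ/→[u].
Vowels agree with the last vowel, so the harmony is regressive.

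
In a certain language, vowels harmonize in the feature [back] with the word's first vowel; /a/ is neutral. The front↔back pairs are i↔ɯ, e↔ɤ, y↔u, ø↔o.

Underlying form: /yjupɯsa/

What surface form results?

[yjypisa]

/u/ harmonizes with /y/ ([-back]) → [y]
/ɯ/ harmonizes with /y/ ([-back]) → [i]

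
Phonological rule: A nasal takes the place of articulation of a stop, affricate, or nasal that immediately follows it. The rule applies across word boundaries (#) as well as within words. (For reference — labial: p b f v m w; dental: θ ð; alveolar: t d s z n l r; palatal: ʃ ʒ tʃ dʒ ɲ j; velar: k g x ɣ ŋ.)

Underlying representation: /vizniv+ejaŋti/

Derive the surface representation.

/ŋ/ before /t/ (alveolar) → [n]

[vizniv+ejanti]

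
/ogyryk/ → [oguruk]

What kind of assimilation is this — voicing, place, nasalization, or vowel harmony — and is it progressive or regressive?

vowel harmony, progressive

/y/→[u] /y/→[u].
Vowels agree with the first vowel, so the harmony is progressive.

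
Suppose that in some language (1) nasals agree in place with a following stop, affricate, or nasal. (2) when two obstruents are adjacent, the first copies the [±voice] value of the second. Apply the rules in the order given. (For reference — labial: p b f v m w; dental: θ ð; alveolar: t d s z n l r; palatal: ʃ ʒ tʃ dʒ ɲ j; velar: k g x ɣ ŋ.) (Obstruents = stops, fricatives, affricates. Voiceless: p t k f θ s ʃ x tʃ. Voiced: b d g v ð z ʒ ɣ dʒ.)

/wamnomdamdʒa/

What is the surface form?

Rule 1: /m/ before /n/ (alveolar) → [n]
Rule 1: /m/ before /d/ (alveolar) → [n]
Rule 1: /m/ before /dʒ/ (palatal) → [ɲ]
After rule 1: wannondaɲdʒa
Rule 2: no segment meets the rule's conditions; no change.

[wannondaɲdʒa]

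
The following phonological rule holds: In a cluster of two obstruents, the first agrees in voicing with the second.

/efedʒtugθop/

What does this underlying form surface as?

/dʒ/ before /t/ (voiceless) → [tʃ]
/g/ before /θ/ (voiceless) → [k]

[efetʃtukθop]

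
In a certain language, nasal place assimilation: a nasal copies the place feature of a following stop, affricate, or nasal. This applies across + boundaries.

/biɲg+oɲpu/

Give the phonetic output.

/ɲ/ before /g/ (velar) → [ŋ]
/ɲ/ before /p/ (labial) → [m]

[biŋg+ompu]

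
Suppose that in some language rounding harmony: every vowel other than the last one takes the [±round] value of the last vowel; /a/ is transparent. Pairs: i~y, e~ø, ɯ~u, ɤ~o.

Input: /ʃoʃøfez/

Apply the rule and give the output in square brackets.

[ʃɤʃefez]

/o/ harmonizes with /e/ ([-round]) → [ɤ]
/ø/ harmonizes with /e/ ([-round]) → [e]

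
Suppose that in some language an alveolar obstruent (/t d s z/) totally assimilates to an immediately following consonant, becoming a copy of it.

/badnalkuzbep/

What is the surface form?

[bannalkubbep]

/d/ before /n/ → [n] (total assimilation)
/z/ before /b/ → [b] (total assimilation)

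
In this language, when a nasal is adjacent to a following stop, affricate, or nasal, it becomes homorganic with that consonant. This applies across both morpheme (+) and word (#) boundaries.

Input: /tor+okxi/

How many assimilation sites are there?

0

No segment meets the rule's conditions.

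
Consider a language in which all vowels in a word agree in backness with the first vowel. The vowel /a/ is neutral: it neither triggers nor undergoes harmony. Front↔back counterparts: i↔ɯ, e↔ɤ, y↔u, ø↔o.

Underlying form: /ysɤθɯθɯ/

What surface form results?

[yseθiθi]

/ɤ/ harmonizes with /y/ ([-back]) → [e]
/ɯ/ harmonizes with /y/ ([-back]) → [i]
/ɯ/ harmonizes with /y/ ([-back]) → [i]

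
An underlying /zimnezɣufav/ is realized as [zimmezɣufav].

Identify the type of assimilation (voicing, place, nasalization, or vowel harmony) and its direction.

place assimilation, progressive

/n/→[m].
Each target copies a feature from the preceding segment, so the direction is progressive.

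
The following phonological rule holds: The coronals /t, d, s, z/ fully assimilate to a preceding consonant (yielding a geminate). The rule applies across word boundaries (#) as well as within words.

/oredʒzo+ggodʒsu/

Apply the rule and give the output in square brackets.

/z/ after /dʒ/ → [dʒ] (total assimilation)
/s/ after /dʒ/ → [dʒ] (total assimilation)

[oredʒdʒo+ggodʒdʒu]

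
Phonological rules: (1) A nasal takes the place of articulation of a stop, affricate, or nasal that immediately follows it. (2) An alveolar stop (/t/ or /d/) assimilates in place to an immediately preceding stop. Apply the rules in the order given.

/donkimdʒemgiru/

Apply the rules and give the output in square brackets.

Rule 1: /n/ before /k/ (velar) → [ŋ]
Rule 1: /m/ before /dʒ/ (palatal) → [ɲ]
Rule 1: /m/ before /g/ (velar) → [ŋ]
After rule 1: doŋkiɲdʒeŋgiru
Rule 2: no segment meets the rule's conditions; no change.

[doŋkiɲdʒeŋgiru]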